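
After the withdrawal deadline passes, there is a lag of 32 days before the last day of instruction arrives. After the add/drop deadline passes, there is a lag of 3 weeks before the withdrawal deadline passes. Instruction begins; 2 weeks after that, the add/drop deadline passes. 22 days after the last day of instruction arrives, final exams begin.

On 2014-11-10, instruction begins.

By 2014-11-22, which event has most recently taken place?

Instruction begins: Nov 10, 2014.
The add/drop deadline passes: Nov 10, 2014 + 2 weeks = Nov 24, 2014.
The withdrawal deadline passes: Nov 24, 2014 + 3 weeks = Dec 15, 2014.
The last day of instruction arrives: Dec 15, 2014 + 32 days = Jan 16, 2015.
Final exams begin: Jan 16, 2015 + 22 days = Feb 7, 2015.
Nov 22, 2014 falls between when instruction begins (Nov 10, 2014) and when the add/drop deadline passes (Nov 24, 2014).

Instruction begins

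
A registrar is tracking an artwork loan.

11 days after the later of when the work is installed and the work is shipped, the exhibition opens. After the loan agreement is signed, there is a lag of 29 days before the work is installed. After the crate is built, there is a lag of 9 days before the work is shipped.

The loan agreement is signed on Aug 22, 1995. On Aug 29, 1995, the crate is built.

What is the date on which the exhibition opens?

Oct 1, 1995

The loan agreement is signed: Aug 22, 1995.
The work is installed: Aug 22, 1995 + 29 days = Sep 20, 1995.
The crate is built: Aug 29, 1995.
The work is shipped: Aug 29, 1995 + 9 days = Sep 7, 1995.
Both prerequisites met — the work is installed (Sep 20, 1995), the work is shipped (Sep 7, 1995); the later is Sep 20, 1995.
The exhibition opens: Sep 20, 1995 + 11 days = Oct 1, 1995.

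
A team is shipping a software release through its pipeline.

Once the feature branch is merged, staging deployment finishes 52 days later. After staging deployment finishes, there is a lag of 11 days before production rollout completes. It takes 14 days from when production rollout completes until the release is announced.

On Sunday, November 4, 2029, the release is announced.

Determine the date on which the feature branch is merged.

Sunday, August 19, 2029

The release is announced: Nov 4, 2029.
Production rollout completes: Nov 4, 2029 − 14 days = Oct 21, 2029.
Staging deployment finishes: Oct 21, 2029 − 11 days = Oct 10, 2029.
The feature branch is merged: Oct 10, 2029 − 52 days = Aug 19, 2029.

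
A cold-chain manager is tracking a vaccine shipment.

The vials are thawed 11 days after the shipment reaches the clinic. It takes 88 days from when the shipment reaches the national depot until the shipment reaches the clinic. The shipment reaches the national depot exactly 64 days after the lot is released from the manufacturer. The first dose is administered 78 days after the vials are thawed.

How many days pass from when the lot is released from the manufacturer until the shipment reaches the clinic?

Causal path: the lot is released from the manufacturer → the shipment reaches the national depot → the shipment reaches the clinic.
Total delay along the path: 64 + 88 = 152 days.

152 days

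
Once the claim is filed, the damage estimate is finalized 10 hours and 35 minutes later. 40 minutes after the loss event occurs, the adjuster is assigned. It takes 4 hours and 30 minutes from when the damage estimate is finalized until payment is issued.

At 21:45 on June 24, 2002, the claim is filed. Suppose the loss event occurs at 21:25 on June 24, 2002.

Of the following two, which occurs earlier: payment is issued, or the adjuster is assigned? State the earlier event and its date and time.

The claim is filed: 21:45 Jun 24, 2002.
The damage estimate is finalized: 21:45 Jun 24, 2002 + 10h35m = 08:20 Jun 25, 2002.
Payment is issued: 08:20 Jun 25, 2002 + 4h30m = 12:50 Jun 25, 2002.
The loss event occurs: 21:25 Jun 24, 2002.
The adjuster is assigned: 21:25 Jun 24, 2002 + 40m = 22:05 Jun 24, 2002.
Comparing: payment is issued at 12:50 Jun 25, 2002 vs the adjuster is assigned at 22:05 Jun 24, 2002. Earlier: the adjuster is assigned.

The adjuster is assigned — 22:05 on June 24, 2002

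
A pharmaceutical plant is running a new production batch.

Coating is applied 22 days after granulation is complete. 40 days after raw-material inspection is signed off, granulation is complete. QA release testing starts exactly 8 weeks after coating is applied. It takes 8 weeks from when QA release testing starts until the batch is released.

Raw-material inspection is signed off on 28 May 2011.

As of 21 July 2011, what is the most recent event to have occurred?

Raw-material inspection is signed off: May 28, 2011.
Granulation is complete: May 28, 2011 + 40 days = Jul 7, 2011.
Coating is applied: Jul 7, 2011 + 22 days = Jul 29, 2011.
QA release testing starts: Jul 29, 2011 + 8 weeks = Sep 23, 2011.
The batch is released: Sep 23, 2011 + 8 weeks = Nov 18, 2011.
Jul 21, 2011 falls between when granulation is complete (Jul 7, 2011) and when coating is applied (Jul 29, 2011).

Granulation is complete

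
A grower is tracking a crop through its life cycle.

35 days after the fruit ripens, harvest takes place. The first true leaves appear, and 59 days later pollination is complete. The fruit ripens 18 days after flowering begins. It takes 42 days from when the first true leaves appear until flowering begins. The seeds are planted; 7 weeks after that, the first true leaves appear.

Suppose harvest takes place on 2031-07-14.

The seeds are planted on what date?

Harvest takes place: Jul 14, 2031.
The fruit ripens: Jul 14, 2031 − 35 days = Jun 9, 2031.
Flowering begins: Jun 9, 2031 − 18 days = May 22, 2031.
The first true leaves appear: May 22, 2031 − 42 days = Apr 10, 2031.
The seeds are planted: Apr 10, 2031 − 7 weeks = Feb 20, 2031.

2031-02-20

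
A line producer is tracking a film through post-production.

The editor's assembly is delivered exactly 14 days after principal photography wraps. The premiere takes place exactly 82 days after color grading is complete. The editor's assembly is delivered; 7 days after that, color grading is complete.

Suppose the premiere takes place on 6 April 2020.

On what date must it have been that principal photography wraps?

25 December 2019

The premiere takes place: Apr 6, 2020.
Color grading is complete: Apr 6, 2020 − 82 days = Jan 15, 2020.
The editor's assembly is delivered: Jan 15, 2020 − 7 days = Jan 8, 2020.
Principal photography wraps: Jan 8, 2020 − 14 days = Dec 25, 2019.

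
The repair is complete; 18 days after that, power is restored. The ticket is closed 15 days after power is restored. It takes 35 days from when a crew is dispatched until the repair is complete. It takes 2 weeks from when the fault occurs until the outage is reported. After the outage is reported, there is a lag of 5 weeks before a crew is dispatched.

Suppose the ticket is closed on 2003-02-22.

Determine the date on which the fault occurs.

2002-10-28

The ticket is closed: Feb 22, 2003.
Power is restored: Feb 22, 2003 − 15 days = Feb 7, 2003.
The repair is complete: Feb 7, 2003 − 18 days = Jan 20, 2003.
A crew is dispatched: Jan 20, 2003 − 35 days = Dec 16, 2002.
The outage is reported: Dec 16, 2002 − 5 weeks = Nov 11, 2002.
The fault occurs: Nov 11, 2002 − 2 weeks = Oct 28, 2002.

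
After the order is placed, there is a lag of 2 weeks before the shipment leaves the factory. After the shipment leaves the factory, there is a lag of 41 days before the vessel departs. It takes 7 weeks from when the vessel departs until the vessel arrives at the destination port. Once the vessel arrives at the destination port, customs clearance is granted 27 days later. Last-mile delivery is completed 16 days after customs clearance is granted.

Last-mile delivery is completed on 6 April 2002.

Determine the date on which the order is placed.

10 November 2001

Last-mile delivery is completed: Apr 6, 2002.
Customs clearance is granted: Apr 6, 2002 − 16 days = Mar 21, 2002.
The vessel arrives at the destination port: Mar 21, 2002 − 27 days = Feb 22, 2002.
The vessel departs: Feb 22, 2002 − 7 weeks = Jan 4, 2002.
The shipment leaves the factory: Jan 4, 2002 − 41 days = Nov 24, 2001.
The order is placed: Nov 24, 2001 − 2 weeks = Nov 10, 2001.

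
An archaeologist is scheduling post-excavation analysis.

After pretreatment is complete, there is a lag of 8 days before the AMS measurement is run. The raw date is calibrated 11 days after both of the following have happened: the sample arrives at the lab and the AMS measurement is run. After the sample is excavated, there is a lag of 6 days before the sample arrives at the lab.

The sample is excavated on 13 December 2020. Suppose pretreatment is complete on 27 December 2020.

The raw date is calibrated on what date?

The sample is excavated: Dec 13, 2020.
The sample arrives at the lab: Dec 13, 2020 + 6 days = Dec 19, 2020.
Pretreatment is complete: Dec 27, 2020.
The AMS measurement is run: Dec 27, 2020 + 8 days = Jan 4, 2021.
Both prerequisites met — the sample arrives at the lab (Dec 19, 2020), the AMS measurement is run (Jan 4, 2021); the later is Jan 4, 2021.
The raw date is calibrated: Jan 4, 2021 + 11 days = Jan 15, 2021.

15 January 2021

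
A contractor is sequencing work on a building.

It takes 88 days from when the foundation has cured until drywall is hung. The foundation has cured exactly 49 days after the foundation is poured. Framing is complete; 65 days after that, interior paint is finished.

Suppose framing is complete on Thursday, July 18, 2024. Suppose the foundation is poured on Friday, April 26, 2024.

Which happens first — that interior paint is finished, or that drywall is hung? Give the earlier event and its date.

Framing is complete: Jul 18, 2024.
Interior paint is finished: Jul 18, 2024 + 65 days = Sep 21, 2024.
The foundation is poured: Apr 26, 2024.
The foundation has cured: Apr 26, 2024 + 49 days = Jun 14, 2024.
Drywall is hung: Jun 14, 2024 + 88 days = Sep 10, 2024.
Comparing: interior paint is finished on Sep 21, 2024 vs drywall is hung on Sep 10, 2024. Earlier: drywall is hung.

Drywall is hung — Tuesday, September 10, 2024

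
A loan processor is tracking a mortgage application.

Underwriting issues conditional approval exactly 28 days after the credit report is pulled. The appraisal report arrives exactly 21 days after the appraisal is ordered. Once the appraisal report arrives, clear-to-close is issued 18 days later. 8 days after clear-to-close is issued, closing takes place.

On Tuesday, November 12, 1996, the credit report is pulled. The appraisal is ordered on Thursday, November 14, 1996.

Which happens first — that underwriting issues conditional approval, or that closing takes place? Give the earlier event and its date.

Underwriting issues conditional approval — Tuesday, December 10, 1996

The credit report is pulled: Nov 12, 1996.
Underwriting issues conditional approval: Nov 12, 1996 + 28 days = Dec 10, 1996.
The appraisal is ordered: Nov 14, 1996.
The appraisal report arrives: Nov 14, 1996 + 21 days = Dec 5, 1996.
Clear-to-close is issued: Dec 5, 1996 + 18 days = Dec 23, 1996.
Closing takes place: Dec 23, 1996 + 8 days = Dec 31, 1996.
Comparing: underwriting issues conditional approval on Dec 10, 1996 vs closing takes place on Dec 31, 1996. Earlier: underwriting issues conditional approval.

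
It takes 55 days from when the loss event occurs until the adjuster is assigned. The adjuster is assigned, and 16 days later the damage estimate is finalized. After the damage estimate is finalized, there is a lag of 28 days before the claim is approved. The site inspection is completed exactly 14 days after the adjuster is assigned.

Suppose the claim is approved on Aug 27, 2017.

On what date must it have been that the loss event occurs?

The claim is approved: Aug 27, 2017.
The damage estimate is finalized: Aug 27, 2017 − 28 days = Jul 30, 2017.
The adjuster is assigned: Jul 30, 2017 − 16 days = Jul 14, 2017.
The loss event occurs: Jul 14, 2017 − 55 days = May 20, 2017.

May 20, 2017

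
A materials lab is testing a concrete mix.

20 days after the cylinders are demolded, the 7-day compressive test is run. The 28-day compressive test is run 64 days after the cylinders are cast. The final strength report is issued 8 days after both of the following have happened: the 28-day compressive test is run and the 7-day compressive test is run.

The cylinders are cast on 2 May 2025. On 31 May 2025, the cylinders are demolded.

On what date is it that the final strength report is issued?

The cylinders are cast: May 2, 2025.
The 28-day compressive test is run: May 2, 2025 + 64 days = Jul 5, 2025.
The cylinders are demolded: May 31, 2025.
The 7-day compressive test is run: May 31, 2025 + 20 days = Jun 20, 2025.
Both prerequisites met — the 28-day compressive test is run (Jul 5, 2025), the 7-day compressive test is run (Jun 20, 2025); the later is Jul 5, 2025.
The final strength report is issued: Jul 5, 2025 + 8 days = Jul 13, 2025.

13 July 2025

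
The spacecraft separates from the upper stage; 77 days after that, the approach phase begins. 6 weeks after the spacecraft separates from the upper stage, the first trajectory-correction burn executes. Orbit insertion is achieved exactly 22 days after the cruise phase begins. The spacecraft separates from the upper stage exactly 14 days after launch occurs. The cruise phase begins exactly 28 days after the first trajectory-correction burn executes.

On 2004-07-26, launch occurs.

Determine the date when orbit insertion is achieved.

2004-11-09

Launch occurs: Jul 26, 2004.
The spacecraft separates from the upper stage: Jul 26, 2004 + 14 days = Aug 9, 2004.
The first trajectory-correction burn executes: Aug 9, 2004 + 6 weeks = Sep 20, 2004.
The cruise phase begins: Sep 20, 2004 + 28 days = Oct 18, 2004.
Orbit insertion is achieved: Oct 18, 2004 + 22 days = Nov 9, 2004.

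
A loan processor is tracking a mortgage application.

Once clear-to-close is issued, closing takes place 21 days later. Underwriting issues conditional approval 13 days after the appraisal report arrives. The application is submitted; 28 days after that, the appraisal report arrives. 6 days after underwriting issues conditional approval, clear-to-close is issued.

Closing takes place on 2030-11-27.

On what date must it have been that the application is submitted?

Closing takes place: Nov 27, 2030.
Clear-to-close is issued: Nov 27, 2030 − 21 days = Nov 6, 2030.
Underwriting issues conditional approval: Nov 6, 2030 − 6 days = Oct 31, 2030.
The appraisal report arrives: Oct 31, 2030 − 13 days = Oct 18, 2030.
The application is submitted: Oct 18, 2030 − 28 days = Sep 20, 2030.

2030-09-20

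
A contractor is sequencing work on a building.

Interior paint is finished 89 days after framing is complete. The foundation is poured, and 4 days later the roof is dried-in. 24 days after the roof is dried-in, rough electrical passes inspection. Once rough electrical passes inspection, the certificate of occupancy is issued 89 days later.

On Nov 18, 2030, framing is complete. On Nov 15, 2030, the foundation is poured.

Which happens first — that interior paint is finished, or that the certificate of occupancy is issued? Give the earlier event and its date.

Interior paint is finished — Feb 15, 2031

Framing is complete: Nov 18, 2030.
Interior paint is finished: Nov 18, 2030 + 89 days = Feb 15, 2031.
The foundation is poured: Nov 15, 2030.
The roof is dried-in: Nov 15, 2030 + 4 days = Nov 19, 2030.
Rough electrical passes inspection: Nov 19, 2030 + 24 days = Dec 13, 2030.
The certificate of occupancy is issued: Dec 13, 2030 + 89 days = Mar 12, 2031.
Comparing: interior paint is finished on Feb 15, 2031 vs the certificate of occupancy is issued on Mar 12, 2031. Earlier: interior paint is finished.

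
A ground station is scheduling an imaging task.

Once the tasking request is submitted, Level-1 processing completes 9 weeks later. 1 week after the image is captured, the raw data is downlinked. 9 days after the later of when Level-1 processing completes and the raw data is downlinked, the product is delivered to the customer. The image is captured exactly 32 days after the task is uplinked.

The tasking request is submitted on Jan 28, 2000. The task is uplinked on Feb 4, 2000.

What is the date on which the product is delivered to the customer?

Apr 9, 2000

The tasking request is submitted: Jan 28, 2000.
Level-1 processing completes: Jan 28, 2000 + 9 weeks = Mar 31, 2000.
The task is uplinked: Feb 4, 2000.
The image is captured: Feb 4, 2000 + 32 days = Mar 7, 2000.
The raw data is downlinked: Mar 7, 2000 + 1 week = Mar 14, 2000.
Both prerequisites met — Level-1 processing completes (Mar 31, 2000), the raw data is downlinked (Mar 14, 2000); the later is Mar 31, 2000.
The product is delivered to the customer: Mar 31, 2000 + 9 days = Apr 9, 2000.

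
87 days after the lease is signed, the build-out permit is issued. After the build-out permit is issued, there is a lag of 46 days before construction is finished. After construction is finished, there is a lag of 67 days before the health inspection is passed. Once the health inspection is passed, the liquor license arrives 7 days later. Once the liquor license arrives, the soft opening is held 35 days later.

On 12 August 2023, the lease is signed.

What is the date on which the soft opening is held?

10 April 2024

The lease is signed: Aug 12, 2023.
The build-out permit is issued: Aug 12, 2023 + 87 days = Nov 7, 2023.
Construction is finished: Nov 7, 2023 + 46 days = Dec 23, 2023.
The health inspection is passed: Dec 23, 2023 + 67 days = Feb 28, 2024.
The liquor license arrives: Feb 28, 2024 + 7 days = Mar 6, 2024.
The soft opening is held: Mar 6, 2024 + 35 days = Apr 10, 2024.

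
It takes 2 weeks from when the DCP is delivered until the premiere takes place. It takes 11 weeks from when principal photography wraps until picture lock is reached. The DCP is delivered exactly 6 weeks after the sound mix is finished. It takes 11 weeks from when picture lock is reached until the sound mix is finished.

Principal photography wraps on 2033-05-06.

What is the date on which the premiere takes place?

2033-12-02

Principal photography wraps: May 6, 2033.
Picture lock is reached: May 6, 2033 + 11 weeks = Jul 22, 2033.
The sound mix is finished: Jul 22, 2033 + 11 weeks = Oct 7, 2033.
The DCP is delivered: Oct 7, 2033 + 6 weeks = Nov 18, 2033.
The premiere takes place: Nov 18, 2033 + 2 weeks = Dec 2, 2033.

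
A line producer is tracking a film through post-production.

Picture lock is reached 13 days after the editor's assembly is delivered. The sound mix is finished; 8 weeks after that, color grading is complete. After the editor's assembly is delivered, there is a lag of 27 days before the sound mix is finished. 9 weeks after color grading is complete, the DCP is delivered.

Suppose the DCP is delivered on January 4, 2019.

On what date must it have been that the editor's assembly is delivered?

The DCP is delivered: Jan 4, 2019.
Color grading is complete: Jan 4, 2019 − 9 weeks = Nov 2, 2018.
The sound mix is finished: Nov 2, 2018 − 8 weeks = Sep 7, 2018.
The editor's assembly is delivered: Sep 7, 2018 − 27 days = Aug 11, 2018.

August 11, 2018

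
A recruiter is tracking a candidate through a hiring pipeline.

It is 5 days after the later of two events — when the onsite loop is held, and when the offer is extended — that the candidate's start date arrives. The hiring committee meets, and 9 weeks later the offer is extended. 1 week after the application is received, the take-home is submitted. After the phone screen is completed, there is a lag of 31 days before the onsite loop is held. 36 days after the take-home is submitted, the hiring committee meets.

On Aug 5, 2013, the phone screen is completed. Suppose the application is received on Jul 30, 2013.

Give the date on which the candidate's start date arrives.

The phone screen is completed: Aug 5, 2013.
The onsite loop is held: Aug 5, 2013 + 31 days = Sep 5, 2013.
The application is received: Jul 30, 2013.
The take-home is submitted: Jul 30, 2013 + 1 week = Aug 6, 2013.
The hiring committee meets: Aug 6, 2013 + 36 days = Sep 11, 2013.
The offer is extended: Sep 11, 2013 + 9 weeks = Nov 13, 2013.
Both prerequisites met — the onsite loop is held (Sep 5, 2013), the offer is extended (Nov 13, 2013); the later is Nov 13, 2013.
The candidate's start date arrives: Nov 13, 2013 + 5 days = Nov 18, 2013.

Nov 18, 2013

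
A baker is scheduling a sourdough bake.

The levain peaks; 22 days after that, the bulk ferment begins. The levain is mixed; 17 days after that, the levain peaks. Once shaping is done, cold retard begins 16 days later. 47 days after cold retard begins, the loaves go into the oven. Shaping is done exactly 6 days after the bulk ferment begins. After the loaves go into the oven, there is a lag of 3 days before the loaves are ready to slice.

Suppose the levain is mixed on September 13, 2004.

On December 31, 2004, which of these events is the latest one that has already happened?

The levain is mixed: Sep 13, 2004.
The levain peaks: Sep 13, 2004 + 17 days = Sep 30, 2004.
The bulk ferment begins: Sep 30, 2004 + 22 days = Oct 22, 2004.
Shaping is done: Oct 22, 2004 + 6 days = Oct 28, 2004.
Cold retard begins: Oct 28, 2004 + 16 days = Nov 13, 2004.
The loaves go into the oven: Nov 13, 2004 + 47 days = Dec 30, 2004.
The loaves are ready to slice: Dec 30, 2004 + 3 days = Jan 2, 2005.
Dec 31, 2004 falls between when the loaves go into the oven (Dec 30, 2004) and when the loaves are ready to slice (Jan 2, 2005).

The loaves go into the oven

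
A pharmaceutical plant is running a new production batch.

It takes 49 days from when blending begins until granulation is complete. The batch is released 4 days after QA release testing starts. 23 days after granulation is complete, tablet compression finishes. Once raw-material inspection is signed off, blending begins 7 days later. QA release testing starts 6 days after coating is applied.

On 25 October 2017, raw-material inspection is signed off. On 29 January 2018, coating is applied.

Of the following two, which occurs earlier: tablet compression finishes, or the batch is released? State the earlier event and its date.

Raw-material inspection is signed off: Oct 25, 2017.
Blending begins: Oct 25, 2017 + 7 days = Nov 1, 2017.
Granulation is complete: Nov 1, 2017 + 49 days = Dec 20, 2017.
Tablet compression finishes: Dec 20, 2017 + 23 days = Jan 12, 2018.
Coating is applied: Jan 29, 2018.
QA release testing starts: Jan 29, 2018 + 6 days = Feb 4, 2018.
The batch is released: Feb 4, 2018 + 4 days = Feb 8, 2018.
Comparing: tablet compression finishes on Jan 12, 2018 vs the batch is released on Feb 8, 2018. Earlier: tablet compression finishes.

Tablet compression finishes — 12 January 2018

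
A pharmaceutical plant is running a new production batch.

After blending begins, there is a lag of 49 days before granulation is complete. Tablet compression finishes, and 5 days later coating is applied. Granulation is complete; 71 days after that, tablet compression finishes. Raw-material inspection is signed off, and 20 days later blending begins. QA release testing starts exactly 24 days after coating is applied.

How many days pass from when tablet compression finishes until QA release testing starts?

Causal path: tablet compression finishes → coating is applied → QA release testing starts.
Total delay along the path: 5 + 24 = 29 days.

29 days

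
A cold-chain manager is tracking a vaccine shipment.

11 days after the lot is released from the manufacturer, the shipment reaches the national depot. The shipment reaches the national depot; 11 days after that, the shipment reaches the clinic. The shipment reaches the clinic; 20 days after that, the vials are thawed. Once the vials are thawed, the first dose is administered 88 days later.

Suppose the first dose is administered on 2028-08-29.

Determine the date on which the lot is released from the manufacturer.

2028-04-21

The first dose is administered: Aug 29, 2028.
The vials are thawed: Aug 29, 2028 − 88 days = Jun 2, 2028.
The shipment reaches the clinic: Jun 2, 2028 − 20 days = May 13, 2028.
The shipment reaches the national depot: May 13, 2028 − 11 days = May 2, 2028.
The lot is released from the manufacturer: May 2, 2028 − 11 days = Apr 21, 2028.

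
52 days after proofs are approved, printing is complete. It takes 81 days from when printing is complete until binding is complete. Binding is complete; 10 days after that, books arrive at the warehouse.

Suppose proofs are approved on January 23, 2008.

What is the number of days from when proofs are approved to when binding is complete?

133 days

Causal path: proofs are approved → printing is complete → binding is complete.
Total delay along the path: 52 + 81 = 133 days.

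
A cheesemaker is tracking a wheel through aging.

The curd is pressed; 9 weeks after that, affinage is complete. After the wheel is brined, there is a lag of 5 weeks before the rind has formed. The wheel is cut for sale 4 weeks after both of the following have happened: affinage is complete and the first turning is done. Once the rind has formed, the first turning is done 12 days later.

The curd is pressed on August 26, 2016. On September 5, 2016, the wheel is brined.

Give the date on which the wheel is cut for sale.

The curd is pressed: Aug 26, 2016.
Affinage is complete: Aug 26, 2016 + 9 weeks = Oct 28, 2016.
The wheel is brined: Sep 5, 2016.
The rind has formed: Sep 5, 2016 + 5 weeks = Oct 10, 2016.
The first turning is done: Oct 10, 2016 + 12 days = Oct 22, 2016.
Both prerequisites met — affinage is complete (Oct 28, 2016), the first turning is done (Oct 22, 2016); the later is Oct 28, 2016.
The wheel is cut for sale: Oct 28, 2016 + 4 weeks = Nov 25, 2016.

November 25, 2016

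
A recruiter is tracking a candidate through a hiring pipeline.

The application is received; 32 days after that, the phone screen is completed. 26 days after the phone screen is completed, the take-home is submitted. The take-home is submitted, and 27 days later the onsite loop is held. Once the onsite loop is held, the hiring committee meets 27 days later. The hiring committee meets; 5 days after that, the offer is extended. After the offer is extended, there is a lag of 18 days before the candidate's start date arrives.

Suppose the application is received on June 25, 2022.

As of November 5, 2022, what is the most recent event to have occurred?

The offer is extended

The application is received: Jun 25, 2022.
The phone screen is completed: Jun 25, 2022 + 32 days = Jul 27, 2022.
The take-home is submitted: Jul 27, 2022 + 26 days = Aug 22, 2022.
The onsite loop is held: Aug 22, 2022 + 27 days = Sep 18, 2022.
The hiring committee meets: Sep 18, 2022 + 27 days = Oct 15, 2022.
The offer is extended: Oct 15, 2022 + 5 days = Oct 20, 2022.
The candidate's start date arrives: Oct 20, 2022 + 18 days = Nov 7, 2022.
Nov 5, 2022 falls between when the offer is extended (Oct 20, 2022) and when the candidate's start date arrives (Nov 7, 2022).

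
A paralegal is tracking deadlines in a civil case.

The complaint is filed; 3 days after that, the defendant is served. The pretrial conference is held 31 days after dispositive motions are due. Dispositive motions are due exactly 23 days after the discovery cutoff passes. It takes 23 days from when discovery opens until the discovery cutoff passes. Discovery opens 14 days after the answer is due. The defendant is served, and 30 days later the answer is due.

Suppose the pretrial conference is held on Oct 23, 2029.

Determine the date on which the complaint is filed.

Jun 21, 2029

The pretrial conference is held: Oct 23, 2029.
Dispositive motions are due: Oct 23, 2029 − 31 days = Sep 22, 2029.
The discovery cutoff passes: Sep 22, 2029 − 23 days = Aug 30, 2029.
Discovery opens: Aug 30, 2029 − 23 days = Aug 7, 2029.
The answer is due: Aug 7, 2029 − 14 days = Jul 24, 2029.
The defendant is served: Jul 24, 2029 − 30 days = Jun 24, 2029.
The complaint is filed: Jun 24, 2029 − 3 days = Jun 21, 2029.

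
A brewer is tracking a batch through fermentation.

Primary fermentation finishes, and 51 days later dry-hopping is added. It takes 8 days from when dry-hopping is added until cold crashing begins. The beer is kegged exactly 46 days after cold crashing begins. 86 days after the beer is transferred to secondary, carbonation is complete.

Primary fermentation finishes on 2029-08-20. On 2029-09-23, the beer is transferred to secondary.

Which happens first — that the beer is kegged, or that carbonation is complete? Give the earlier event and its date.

Primary fermentation finishes: Aug 20, 2029.
Dry-hopping is added: Aug 20, 2029 + 51 days = Oct 10, 2029.
Cold crashing begins: Oct 10, 2029 + 8 days = Oct 18, 2029.
The beer is kegged: Oct 18, 2029 + 46 days = Dec 3, 2029.
The beer is transferred to secondary: Sep 23, 2029.
Carbonation is complete: Sep 23, 2029 + 86 days = Dec 18, 2029.
Comparing: the beer is kegged on Dec 3, 2029 vs carbonation is complete on Dec 18, 2029. Earlier: the beer is kegged.

The beer is kegged — 2029-12-03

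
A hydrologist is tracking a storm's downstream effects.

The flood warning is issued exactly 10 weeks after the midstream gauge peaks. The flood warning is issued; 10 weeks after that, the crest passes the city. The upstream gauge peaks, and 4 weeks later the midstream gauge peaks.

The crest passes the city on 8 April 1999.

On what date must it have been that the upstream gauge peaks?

22 October 1998

The crest passes the city: Apr 8, 1999.
The flood warning is issued: Apr 8, 1999 − 10 weeks = Jan 28, 1999.
The midstream gauge peaks: Jan 28, 1999 − 10 weeks = Nov 19, 1998.
The upstream gauge peaks: Nov 19, 1998 − 4 weeks = Oct 22, 1998.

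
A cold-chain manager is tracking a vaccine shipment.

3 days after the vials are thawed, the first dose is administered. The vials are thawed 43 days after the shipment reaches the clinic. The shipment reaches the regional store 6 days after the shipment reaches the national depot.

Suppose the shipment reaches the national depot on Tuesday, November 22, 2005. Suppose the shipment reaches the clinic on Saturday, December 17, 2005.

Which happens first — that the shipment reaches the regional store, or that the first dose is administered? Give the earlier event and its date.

The shipment reaches the regional store — Monday, November 28, 2005

The shipment reaches the national depot: Nov 22, 2005.
The shipment reaches the regional store: Nov 22, 2005 + 6 days = Nov 28, 2005.
The shipment reaches the clinic: Dec 17, 2005.
The vials are thawed: Dec 17, 2005 + 43 days = Jan 29, 2006.
The first dose is administered: Jan 29, 2006 + 3 days = Feb 1, 2006.
Comparing: the shipment reaches the regional store on Nov 28, 2005 vs the first dose is administered on Feb 1, 2006. Earlier: the shipment reaches the regional store.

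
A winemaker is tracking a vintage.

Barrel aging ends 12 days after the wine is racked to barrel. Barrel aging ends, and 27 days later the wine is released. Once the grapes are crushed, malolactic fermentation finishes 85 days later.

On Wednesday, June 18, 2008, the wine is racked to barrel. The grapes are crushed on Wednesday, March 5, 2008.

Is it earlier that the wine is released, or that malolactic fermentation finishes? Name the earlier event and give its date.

Malolactic fermentation finishes — Thursday, May 29, 2008

The wine is racked to barrel: Jun 18, 2008.
Barrel aging ends: Jun 18, 2008 + 12 days = Jun 30, 2008.
The wine is released: Jun 30, 2008 + 27 days = Jul 27, 2008.
The grapes are crushed: Mar 5, 2008.
Malolactic fermentation finishes: Mar 5, 2008 + 85 days = May 29, 2008.
Comparing: the wine is released on Jul 27, 2008 vs malolactic fermentation finishes on May 29, 2008. Earlier: malolactic fermentation finishes.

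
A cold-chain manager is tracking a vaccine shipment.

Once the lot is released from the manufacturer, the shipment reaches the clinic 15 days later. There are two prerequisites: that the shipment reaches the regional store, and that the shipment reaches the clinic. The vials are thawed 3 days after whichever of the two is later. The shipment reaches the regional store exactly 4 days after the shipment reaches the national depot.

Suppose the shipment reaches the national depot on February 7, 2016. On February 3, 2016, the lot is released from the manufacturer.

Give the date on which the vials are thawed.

February 21, 2016

The shipment reaches the national depot: Feb 7, 2016.
The shipment reaches the regional store: Feb 7, 2016 + 4 days = Feb 11, 2016.
The lot is released from the manufacturer: Feb 3, 2016.
The shipment reaches the clinic: Feb 3, 2016 + 15 days = Feb 18, 2016.
Both prerequisites met — the shipment reaches the regional store (Feb 11, 2016), the shipment reaches the clinic (Feb 18, 2016); the later is Feb 18, 2016.
The vials are thawed: Feb 18, 2016 + 3 days = Feb 21, 2016.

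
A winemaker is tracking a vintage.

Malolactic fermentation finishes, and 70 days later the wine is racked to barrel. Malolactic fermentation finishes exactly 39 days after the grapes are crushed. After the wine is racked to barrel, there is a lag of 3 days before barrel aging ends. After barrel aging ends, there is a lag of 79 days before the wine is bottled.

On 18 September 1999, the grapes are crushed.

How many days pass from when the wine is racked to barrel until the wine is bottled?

Causal path: the wine is racked to barrel → barrel aging ends → the wine is bottled.
Total delay along the path: 3 + 79 = 82 days.

82 days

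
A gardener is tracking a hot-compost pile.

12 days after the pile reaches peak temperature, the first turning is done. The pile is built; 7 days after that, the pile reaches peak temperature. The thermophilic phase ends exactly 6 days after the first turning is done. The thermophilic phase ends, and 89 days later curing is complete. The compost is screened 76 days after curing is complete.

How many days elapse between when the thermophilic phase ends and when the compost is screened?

165 days

Causal path: the thermophilic phase ends → curing is complete → the compost is screened.
Total delay along the path: 89 + 76 = 165 days.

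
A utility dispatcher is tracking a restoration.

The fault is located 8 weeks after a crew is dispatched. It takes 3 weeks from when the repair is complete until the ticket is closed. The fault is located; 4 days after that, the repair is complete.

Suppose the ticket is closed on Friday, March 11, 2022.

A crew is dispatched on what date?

Monday, December 20, 2021

The ticket is closed: Mar 11, 2022.
The repair is complete: Mar 11, 2022 − 3 weeks = Feb 18, 2022.
The fault is located: Feb 18, 2022 − 4 days = Feb 14, 2022.
A crew is dispatched: Feb 14, 2022 − 8 weeks = Dec 20, 2021.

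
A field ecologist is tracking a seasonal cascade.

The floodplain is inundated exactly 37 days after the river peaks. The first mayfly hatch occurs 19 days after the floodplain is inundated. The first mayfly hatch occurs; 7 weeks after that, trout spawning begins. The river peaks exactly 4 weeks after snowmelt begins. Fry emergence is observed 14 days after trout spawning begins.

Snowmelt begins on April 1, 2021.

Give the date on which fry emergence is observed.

Snowmelt begins: Apr 1, 2021.
The river peaks: Apr 1, 2021 + 4 weeks = Apr 29, 2021.
The floodplain is inundated: Apr 29, 2021 + 37 days = Jun 5, 2021.
The first mayfly hatch occurs: Jun 5, 2021 + 19 days = Jun 24, 2021.
Trout spawning begins: Jun 24, 2021 + 7 weeks = Aug 12, 2021.
Fry emergence is observed: Aug 12, 2021 + 14 days = Aug 26, 2021.

August 26, 2021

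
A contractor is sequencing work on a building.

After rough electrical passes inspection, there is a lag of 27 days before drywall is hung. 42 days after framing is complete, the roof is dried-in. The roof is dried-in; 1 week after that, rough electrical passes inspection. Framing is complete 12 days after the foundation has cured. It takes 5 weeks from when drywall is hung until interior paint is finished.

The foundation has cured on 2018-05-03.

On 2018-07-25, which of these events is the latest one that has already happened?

Rough electrical passes inspection

The foundation has cured: May 3, 2018.
Framing is complete: May 3, 2018 + 12 days = May 15, 2018.
The roof is dried-in: May 15, 2018 + 42 days = Jun 26, 2018.
Rough electrical passes inspection: Jun 26, 2018 + 1 week = Jul 3, 2018.
Drywall is hung: Jul 3, 2018 + 27 days = Jul 30, 2018.
Interior paint is finished: Jul 30, 2018 + 5 weeks = Sep 3, 2018.
Jul 25, 2018 falls between when rough electrical passes inspection (Jul 3, 2018) and when drywall is hung (Jul 30, 2018).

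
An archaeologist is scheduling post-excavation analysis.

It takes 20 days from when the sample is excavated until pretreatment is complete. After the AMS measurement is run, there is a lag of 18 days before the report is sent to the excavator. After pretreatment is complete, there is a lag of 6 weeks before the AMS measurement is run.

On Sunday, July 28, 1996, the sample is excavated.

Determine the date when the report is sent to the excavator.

Wednesday, October 16, 1996

The sample is excavated: Jul 28, 1996.
Pretreatment is complete: Jul 28, 1996 + 20 days = Aug 17, 1996.
The AMS measurement is run: Aug 17, 1996 + 6 weeks = Sep 28, 1996.
The report is sent to the excavator: Sep 28, 1996 + 18 days = Oct 16, 1996.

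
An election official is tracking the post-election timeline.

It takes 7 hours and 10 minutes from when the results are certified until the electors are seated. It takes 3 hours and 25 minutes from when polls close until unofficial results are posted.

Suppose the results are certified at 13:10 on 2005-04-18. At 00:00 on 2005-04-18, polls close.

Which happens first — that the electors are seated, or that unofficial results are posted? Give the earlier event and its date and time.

Unofficial results are posted — 03:25 on 2005-04-18

The results are certified: 13:10 Apr 18, 2005.
The electors are seated: 13:10 Apr 18, 2005 + 7h10m = 20:20 Apr 18, 2005.
Polls close: 00:00 Apr 18, 2005.
Unofficial results are posted: 00:00 Apr 18, 2005 + 3h25m = 03:25 Apr 18, 2005.
Comparing: the electors are seated at 20:20 Apr 18, 2005 vs unofficial results are posted at 03:25 Apr 18, 2005. Earlier: unofficial results are posted.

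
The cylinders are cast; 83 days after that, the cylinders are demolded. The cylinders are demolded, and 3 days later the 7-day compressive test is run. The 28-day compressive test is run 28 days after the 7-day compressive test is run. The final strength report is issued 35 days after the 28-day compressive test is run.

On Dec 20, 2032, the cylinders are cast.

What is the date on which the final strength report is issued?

The cylinders are cast: Dec 20, 2032.
The cylinders are demolded: Dec 20, 2032 + 83 days = Mar 13, 2033.
The 7-day compressive test is run: Mar 13, 2033 + 3 days = Mar 16, 2033.
The 28-day compressive test is run: Mar 16, 2033 + 28 days = Apr 13, 2033.
The final strength report is issued: Apr 13, 2033 + 35 days = May 18, 2033.

May 18, 2033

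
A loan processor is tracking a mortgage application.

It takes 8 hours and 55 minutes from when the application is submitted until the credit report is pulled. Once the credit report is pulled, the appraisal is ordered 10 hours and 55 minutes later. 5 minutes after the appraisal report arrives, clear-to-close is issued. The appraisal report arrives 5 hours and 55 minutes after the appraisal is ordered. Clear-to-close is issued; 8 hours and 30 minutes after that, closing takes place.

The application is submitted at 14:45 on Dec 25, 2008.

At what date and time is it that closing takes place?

The application is submitted: 14:45 Dec 25, 2008.
The credit report is pulled: 14:45 Dec 25, 2008 + 8h55m = 23:40 Dec 25, 2008.
The appraisal is ordered: 23:40 Dec 25, 2008 + 10h55m = 10:35 Dec 26, 2008.
The appraisal report arrives: 10:35 Dec 26, 2008 + 5h55m = 16:30 Dec 26, 2008.
Clear-to-close is issued: 16:30 Dec 26, 2008 + 5m = 16:35 Dec 26, 2008.
Closing takes place: 16:35 Dec 26, 2008 + 8h30m = 01:05 Dec 27, 2008.

01:05 on Dec 27, 2008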